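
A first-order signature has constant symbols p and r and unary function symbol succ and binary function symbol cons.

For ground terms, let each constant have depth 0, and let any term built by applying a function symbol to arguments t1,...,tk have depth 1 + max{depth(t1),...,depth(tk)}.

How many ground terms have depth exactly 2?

If N_k denotes the number of depth-≤k ground terms, the 2 constants give N_0 = 2, and each function symbol of arity r contributes N_{k-1}^r new terms at level k: N_k = 2 + N_{k-1} + N_{k-1}^2.
N_0 = 2
N_1 = 2 + 2 + 2^2 = 8
N_2 = 2 + 8 + 8^2 = 74
Terms of depth exactly 2: N_2 − N_1 = 74 − 8 = 66.

66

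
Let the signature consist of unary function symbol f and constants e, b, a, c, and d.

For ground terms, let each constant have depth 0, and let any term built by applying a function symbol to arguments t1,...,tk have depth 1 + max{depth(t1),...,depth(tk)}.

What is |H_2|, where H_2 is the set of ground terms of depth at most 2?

Let N_k = |{terms of depth ≤ k}|. Then N_0 = 5 and N_k = 5 + N_{k-1} for k ≥ 1 (one summand per function symbol, arity giving the exponent).
N_0 = 5
N_1 = 5 + 5 = 10
N_2 = 5 + 10 = 15

15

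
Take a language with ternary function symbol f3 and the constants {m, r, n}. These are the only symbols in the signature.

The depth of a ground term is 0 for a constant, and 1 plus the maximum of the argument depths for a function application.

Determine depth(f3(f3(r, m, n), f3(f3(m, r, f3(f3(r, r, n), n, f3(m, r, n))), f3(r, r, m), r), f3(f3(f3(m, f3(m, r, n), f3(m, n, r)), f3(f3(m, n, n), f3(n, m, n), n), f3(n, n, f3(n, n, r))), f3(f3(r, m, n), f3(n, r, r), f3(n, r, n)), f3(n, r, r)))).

depth(f3(r, m, n)) = 1 + max(0, 0, 0) = 1
depth(f3(r, r, n)) = 1 + max(0, 0, 0) = 1
depth(f3(m, r, n)) = 1 + max(0, 0, 0) = 1
depth(f3(f3(r, r, n), n, f3(m, r, n))) = 1 + max(1, 0, 1) = 2
depth(f3(m, r, f3(f3(r, r, n), n, f3(m, r, n)))) = 1 + max(0, 0, 2) = 3
depth(f3(r, r, m)) = 1 + max(0, 0, 0) = 1
depth(f3(f3(m, r, f3(f3(r, r, n), n, f3(m, r, n))), f3(r, r, m), r)) = 1 + max(3, 1, 0) = 4
depth(f3(m, n, r)) = 1 + max(0, 0, 0) = 1
depth(f3(m, f3(m, r, n), f3(m, n, r))) = 1 + max(0, 1, 1) = 2
depth(f3(m, n, n)) = 1 + max(0, 0, 0) = 1
depth(f3(n, m, n)) = 1 + max(0, 0, 0) = 1
depth(f3(f3(m, n, n), f3(n, m, n), n)) = 1 + max(1, 1, 0) = 2
depth(f3(n, n, r)) = 1 + max(0, 0, 0) = 1
depth(f3(n, n, f3(n, n, r))) = 1 + max(0, 0, 1) = 2
depth(f3(f3(m, f3(m, r, n), f3(m, n, r)), f3(f3(m, n, n), f3(n, m, n), n), f3(n, n, f3(n, n, r)))) = 1 + max(2, 2, 2) = 3
depth(f3(n, r, r)) = 1 + max(0, 0, 0) = 1
depth(f3(n, r, n)) = 1 + max(0, 0, 0) = 1
depth(f3(f3(r, m, n), f3(n, r, r), f3(n, r, n))) = 1 + max(1, 1, 1) = 2
depth(f3(f3(f3(m, f3(m, r, n), f3(m, n, r)), f3(f3(m, n, n), f3(n, m, n), n), f3(n, n, f3(n, n, r))), f3(f3(r, m, n), f3(n, r, r), f3(n, r, n)), f3(n, r, r))) = 1 + max(3, 2, 1) = 4
depth(f3(f3(r, m, n), f3(f3(m, r, f3(f3(r, r, n), n, f3(m, r, n))), f3(r, r, m), r), f3(f3(f3(m, f3(m, r, n), f3(m, n, r)), f3(f3(m, n, n), f3(n, m, n), n), f3(n, n, f3(n, n, r))), f3(f3(r, m, n), f3(n, r, r), f3(n, r, n)), f3(n, r, r)))) = 1 + max(1, 4, 4) = 5

5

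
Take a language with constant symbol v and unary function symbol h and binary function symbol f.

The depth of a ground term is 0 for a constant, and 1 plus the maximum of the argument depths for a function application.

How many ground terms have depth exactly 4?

Write N_k for the number of ground terms of depth ≤ k. A term of depth ≤ k is either a constant or a function symbol applied to arguments of depth ≤ k−1, so N_k = 1 + N_{k-1} + N_{k-1}^2.
N_0 = 1
N_1 = 1 + 1 + 1^2 = 3
N_2 = 1 + 3 + 3^2 = 13
N_3 = 1 + 13 + 13^2 = 183
N_4 = 1 + 183 + 183^2 = 33673
Terms of depth exactly 4: N_4 − N_3 = 33673 − 183 = 33490.

33490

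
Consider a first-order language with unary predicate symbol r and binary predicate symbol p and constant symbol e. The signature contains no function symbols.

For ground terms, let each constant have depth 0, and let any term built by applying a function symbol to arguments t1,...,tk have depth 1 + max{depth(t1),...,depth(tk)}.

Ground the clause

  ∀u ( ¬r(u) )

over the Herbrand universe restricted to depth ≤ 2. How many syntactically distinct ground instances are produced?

1

Ground terms of depth ≤ 2:
  With no function symbols every ground term is a constant, so there is exactly 1 ground term at every depth bound.
  N_0 = 1
  N_1 = 1
  N_2 = 1
  Explicitly: e.
So there is exactly 1 ground term available for substitution.
The variable u ranges independently over the available ground terms, and distinct assignments produce distinct instances.
Number of ground instances = 1.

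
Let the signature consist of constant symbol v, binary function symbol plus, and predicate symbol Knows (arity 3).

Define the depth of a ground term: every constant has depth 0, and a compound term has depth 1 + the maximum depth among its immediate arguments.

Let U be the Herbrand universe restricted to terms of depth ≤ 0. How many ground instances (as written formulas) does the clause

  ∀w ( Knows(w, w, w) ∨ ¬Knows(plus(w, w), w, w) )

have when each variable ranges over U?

1

Ground terms of depth ≤ 0:
  If N_k denotes the number of depth-≤k ground terms, the 1 constant gives N_0 = 1, and each function symbol of arity r contributes N_{k-1}^r new terms at level k: N_k = 1 + N_{k-1}^2.
  N_0 = 1
So there is exactly 1 ground term available for substitution.
The variable w ranges independently over the available ground terms, and distinct assignments produce distinct instances.
Number of ground instances = 1.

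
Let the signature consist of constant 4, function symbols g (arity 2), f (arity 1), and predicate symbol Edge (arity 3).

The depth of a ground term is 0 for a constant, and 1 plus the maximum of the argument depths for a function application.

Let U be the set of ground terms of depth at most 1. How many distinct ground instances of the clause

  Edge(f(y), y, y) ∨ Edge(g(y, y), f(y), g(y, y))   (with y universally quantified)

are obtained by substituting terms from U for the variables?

Ground terms of depth ≤ 1:
  Write N_k for the number of ground terms of depth ≤ k. A term of depth ≤ k is either a constant or a function symbol applied to arguments of depth ≤ k−1, so N_k = 1 + N_{k-1}^2 + N_{k-1}.
  N_0 = 1
  N_1 = 1 + 1^2 + 1 = 3
So there are 3 ground terms available for substitution.
The body mentions the single quantified variable y; since ground terms form a free algebra, no two substitutions collapse to the same formula.
Number of ground instances = 3.

3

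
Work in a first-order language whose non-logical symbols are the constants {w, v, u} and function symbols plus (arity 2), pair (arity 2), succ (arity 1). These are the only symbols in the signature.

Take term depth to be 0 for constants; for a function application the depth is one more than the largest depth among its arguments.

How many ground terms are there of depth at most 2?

1179

Count level by level. With function symbols plus/2, pair/2, succ/1, the terms of depth ≤ k are the 3 constants together with each function applied to depth-≤(k−1) tuples, so N_k = 3 + N_{k-1}^2 + N_{k-1}^2 + N_{k-1}.
N_0 = 3
N_1 = 3 + 3^2 + 3^2 + 3 = 24
N_2 = 3 + 24^2 + 24^2 + 24 = 1179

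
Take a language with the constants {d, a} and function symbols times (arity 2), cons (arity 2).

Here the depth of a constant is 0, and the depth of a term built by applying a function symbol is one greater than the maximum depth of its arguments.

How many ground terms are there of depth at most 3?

81610

If N_k denotes the number of depth-≤k ground terms, the 2 constants give N_0 = 2, and each function symbol of arity r contributes N_{k-1}^r new terms at level k: N_k = 2 + N_{k-1}^2 + N_{k-1}^2.
N_0 = 2
N_1 = 2 + 2^2 + 2^2 = 10
N_2 = 2 + 10^2 + 10^2 = 202
N_3 = 2 + 202^2 + 202^2 = 81610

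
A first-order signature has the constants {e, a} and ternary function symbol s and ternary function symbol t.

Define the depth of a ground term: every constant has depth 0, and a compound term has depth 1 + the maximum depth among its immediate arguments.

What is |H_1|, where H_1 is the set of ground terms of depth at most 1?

Let N_k count ground terms of depth at most k. Each non-constant term of depth ≤ k is some function symbol applied to depth-≤(k−1) arguments, giving N_k = 2 + N_{k-1}^3 + N_{k-1}^3.
N_0 = 2
N_1 = 2 + 2^3 + 2^3 = 18

18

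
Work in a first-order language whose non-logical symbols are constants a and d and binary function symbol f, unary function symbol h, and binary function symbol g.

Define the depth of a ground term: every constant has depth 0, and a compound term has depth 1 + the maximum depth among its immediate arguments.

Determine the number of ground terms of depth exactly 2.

290

Write N_k for the number of ground terms of depth ≤ k. A term of depth ≤ k is either a constant or a function symbol applied to arguments of depth ≤ k−1, so N_k = 2 + N_{k-1}^2 + N_{k-1} + N_{k-1}^2.
N_0 = 2
N_1 = 2 + 2^2 + 2 + 2^2 = 12
N_2 = 2 + 12^2 + 12 + 12^2 = 302
Terms of depth exactly 2: N_2 − N_1 = 302 − 12 = 290.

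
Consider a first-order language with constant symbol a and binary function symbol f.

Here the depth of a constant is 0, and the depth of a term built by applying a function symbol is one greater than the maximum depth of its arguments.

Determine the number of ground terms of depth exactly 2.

If N_k denotes the number of depth-≤k ground terms, the 1 constant gives N_0 = 1, and each function symbol of arity r contributes N_{k-1}^r new terms at level k: N_k = 1 + N_{k-1}^2.
N_0 = 1
N_1 = 1 + 1^2 = 2
N_2 = 1 + 2^2 = 5
Terms of depth exactly 2: N_2 − N_1 = 5 − 2 = 3.

3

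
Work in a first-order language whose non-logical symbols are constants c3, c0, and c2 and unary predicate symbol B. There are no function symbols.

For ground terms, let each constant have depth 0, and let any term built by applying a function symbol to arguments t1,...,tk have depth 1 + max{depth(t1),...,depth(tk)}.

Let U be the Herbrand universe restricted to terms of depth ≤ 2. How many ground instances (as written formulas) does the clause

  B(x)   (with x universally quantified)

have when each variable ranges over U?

Ground terms of depth ≤ 2:
  With no function symbols every ground term is a constant, so there are exactly 3 ground terms at every depth bound.
  N_0 = 3
  N_1 = 3
  N_2 = 3
  Explicitly: c3, c0, c2.
So there are 3 ground terms available for substitution.
The variable x ranges independently over the available ground terms, and distinct assignments produce distinct instances.
Number of ground instances = 3.

3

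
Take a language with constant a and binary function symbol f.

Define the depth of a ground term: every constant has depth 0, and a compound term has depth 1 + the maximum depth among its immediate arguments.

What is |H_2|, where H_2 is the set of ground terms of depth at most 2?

Count level by level. With function symbols f/2, the terms of depth ≤ k are the 1 constant together with each function applied to depth-≤(k−1) tuples, so N_k = 1 + N_{k-1}^2.
N_0 = 1
N_1 = 1 + 1^2 = 2
N_2 = 1 + 2^2 = 5
Explicitly: a, f(a, a), f(a, f(a, a)), f(f(a, a), a), f(f(a, a), f(a, a)).

5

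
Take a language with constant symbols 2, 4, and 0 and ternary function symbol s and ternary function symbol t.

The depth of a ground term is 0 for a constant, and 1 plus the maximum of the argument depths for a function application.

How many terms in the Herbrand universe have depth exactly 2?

If N_k denotes the number of depth-≤k ground terms, the 3 constants give N_0 = 3, and each function symbol of arity r contributes N_{k-1}^r new terms at level k: N_k = 3 + N_{k-1}^3 + N_{k-1}^3.
N_0 = 3
N_1 = 3 + 3^3 + 3^3 = 57
N_2 = 3 + 57^3 + 57^3 = 370389
Terms of depth exactly 2: N_2 − N_1 = 370389 − 57 = 370332.

370332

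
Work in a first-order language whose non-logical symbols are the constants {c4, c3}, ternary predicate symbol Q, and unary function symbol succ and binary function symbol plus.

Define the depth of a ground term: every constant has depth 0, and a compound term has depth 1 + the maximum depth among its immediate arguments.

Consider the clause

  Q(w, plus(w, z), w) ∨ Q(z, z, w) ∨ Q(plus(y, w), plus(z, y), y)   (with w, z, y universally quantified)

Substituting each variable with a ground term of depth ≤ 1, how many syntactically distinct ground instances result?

Ground terms of depth ≤ 1:
  Write N_k for the number of ground terms of depth ≤ k. A term of depth ≤ k is either a constant or a function symbol applied to arguments of depth ≤ k−1, so N_k = 2 + N_{k-1} + N_{k-1}^2.
  N_0 = 2
  N_1 = 2 + 2 + 2^2 = 8
  Explicitly: c4, c3, succ(c4), succ(c3), plus(c4, c4), plus(c4, c3), plus(c3, c4), plus(c3, c3).
So there are 8 ground terms available for substitution.
There are 3 variables to instantiate (w, z, y), each occurring in at least one literal, so different choices give different ground instances.
Number of ground instances = 8^3 = 512.

512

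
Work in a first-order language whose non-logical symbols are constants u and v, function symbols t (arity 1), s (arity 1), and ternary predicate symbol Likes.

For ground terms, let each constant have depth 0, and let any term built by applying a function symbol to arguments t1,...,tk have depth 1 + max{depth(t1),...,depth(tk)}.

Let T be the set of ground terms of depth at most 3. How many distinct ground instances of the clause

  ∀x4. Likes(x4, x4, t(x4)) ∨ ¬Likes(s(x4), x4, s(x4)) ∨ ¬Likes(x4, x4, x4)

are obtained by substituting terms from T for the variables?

Ground terms of depth ≤ 3:
  Let N_k = |{terms of depth ≤ k}|. Then N_0 = 2 and N_k = 2 + N_{k-1} + N_{k-1} for k ≥ 1 (one summand per function symbol, arity giving the exponent).
  N_0 = 2
  N_1 = 2 + 2 + 2 = 6
  N_2 = 2 + 6 + 6 = 14
  N_3 = 2 + 14 + 14 = 30
So there are 30 ground terms available for substitution.
The variable x4 ranges independently over the available ground terms, and distinct assignments produce distinct instances.
Number of ground instances = 30.

30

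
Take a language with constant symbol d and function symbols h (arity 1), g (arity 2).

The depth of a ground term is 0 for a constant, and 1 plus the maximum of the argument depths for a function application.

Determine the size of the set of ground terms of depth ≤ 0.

Count level by level. With function symbols h/1, g/2, the terms of depth ≤ k are the 1 constant together with each function applied to depth-≤(k−1) tuples, so N_k = 1 + N_{k-1} + N_{k-1}^2.
N_0 = 1
Explicitly: d.

1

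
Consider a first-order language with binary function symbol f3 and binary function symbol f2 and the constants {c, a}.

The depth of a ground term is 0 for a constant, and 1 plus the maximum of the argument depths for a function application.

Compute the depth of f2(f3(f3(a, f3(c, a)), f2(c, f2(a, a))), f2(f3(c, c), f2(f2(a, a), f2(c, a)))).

4

depth(f3(c, a)) = 1 + max(0, 0) = 1
depth(f3(a, f3(c, a))) = 1 + max(0, 1) = 2
depth(f2(a, a)) = 1 + max(0, 0) = 1
depth(f2(c, f2(a, a))) = 1 + max(0, 1) = 2
depth(f3(f3(a, f3(c, a)), f2(c, f2(a, a)))) = 1 + max(2, 2) = 3
depth(f3(c, c)) = 1 + max(0, 0) = 1
depth(f2(c, a)) = 1 + max(0, 0) = 1
depth(f2(f2(a, a), f2(c, a))) = 1 + max(1, 1) = 2
depth(f2(f3(c, c), f2(f2(a, a), f2(c, a)))) = 1 + max(1, 2) = 3
depth(f2(f3(f3(a, f3(c, a)), f2(c, f2(a, a))), f2(f3(c, c), f2(f2(a, a), f2(c, a))))) = 1 + max(3, 3) = 4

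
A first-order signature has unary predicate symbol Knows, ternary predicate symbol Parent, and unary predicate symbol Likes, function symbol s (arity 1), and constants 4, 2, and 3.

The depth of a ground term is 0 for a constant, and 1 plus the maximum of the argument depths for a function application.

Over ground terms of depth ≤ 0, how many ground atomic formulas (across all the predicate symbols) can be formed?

First count ground terms of depth ≤ 0.
Let N_k count ground terms of depth at most k. Each non-constant term of depth ≤ k is some function symbol applied to depth-≤(k−1) arguments, giving N_k = 3 + N_{k-1}.
N_0 = 3
Explicitly: 4, 2, 3.
So |H| = 3.
Each predicate of arity r yields |H|^r ground atoms (one per choice of an r-tuple from H):
  Knows: 3;  Parent: 3^3 = 27;  Likes: 3
Total ground atoms: 3 + 27 + 3 = 33.

33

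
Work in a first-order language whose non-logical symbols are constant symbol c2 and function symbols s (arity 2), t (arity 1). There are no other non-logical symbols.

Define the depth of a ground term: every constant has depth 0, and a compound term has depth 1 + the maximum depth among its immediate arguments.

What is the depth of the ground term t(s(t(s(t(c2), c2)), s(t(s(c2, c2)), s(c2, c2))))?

5

depth(t(c2)) = 1 + depth(c2) = 1 + 0 = 1
depth(s(t(c2), c2)) = 1 + max(1, 0) = 2
depth(t(s(t(c2), c2))) = 1 + depth(s(t(c2), c2)) = 1 + 2 = 3
depth(s(c2, c2)) = 1 + max(0, 0) = 1
depth(t(s(c2, c2))) = 1 + depth(s(c2, c2)) = 1 + 1 = 2
depth(s(t(s(c2, c2)), s(c2, c2))) = 1 + max(2, 1) = 3
depth(s(t(s(t(c2), c2)), s(t(s(c2, c2)), s(c2, c2)))) = 1 + max(3, 3) = 4
depth(t(s(t(s(t(c2), c2)), s(t(s(c2, c2)), s(c2, c2))))) = 1 + depth(s(t(s(t(c2), c2)), s(t(s(c2, c2)), s(c2, c2)))) = 1 + 4 = 5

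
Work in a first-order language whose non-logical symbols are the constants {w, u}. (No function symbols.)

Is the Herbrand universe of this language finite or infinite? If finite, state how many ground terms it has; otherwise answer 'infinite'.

2

There are no function symbols, so every ground term is one of the 2 constants.
The Herbrand universe is {w, u}, which is finite with 2 elements.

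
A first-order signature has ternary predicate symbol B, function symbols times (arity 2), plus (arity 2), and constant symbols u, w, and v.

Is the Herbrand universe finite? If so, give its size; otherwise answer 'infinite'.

infinite

The signature has at least one function symbol (times, arity 2) and at least one constant (u).
Iterating times gives infinitely many distinct ground terms: u, times(u, u), times(times(u, u), times(u, u)), ...
So the Herbrand universe is infinite.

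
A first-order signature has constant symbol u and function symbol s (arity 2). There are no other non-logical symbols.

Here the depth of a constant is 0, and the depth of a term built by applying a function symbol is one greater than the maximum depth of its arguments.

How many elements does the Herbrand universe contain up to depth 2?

5

Let N_k count ground terms of depth at most k. Each non-constant term of depth ≤ k is some function symbol applied to depth-≤(k−1) arguments, giving N_k = 1 + N_{k-1}^2.
N_0 = 1
N_1 = 1 + 1^2 = 2
N_2 = 1 + 2^2 = 5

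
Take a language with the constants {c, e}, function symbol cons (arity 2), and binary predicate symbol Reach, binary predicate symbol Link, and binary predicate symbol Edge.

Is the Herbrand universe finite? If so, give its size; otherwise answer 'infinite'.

infinite

The signature has at least one function symbol (cons, arity 2) and at least one constant (c).
Iterating cons gives infinitely many distinct ground terms: c, cons(c, c), cons(cons(c, c), cons(c, c)), ...
So the Herbrand universe is infinite.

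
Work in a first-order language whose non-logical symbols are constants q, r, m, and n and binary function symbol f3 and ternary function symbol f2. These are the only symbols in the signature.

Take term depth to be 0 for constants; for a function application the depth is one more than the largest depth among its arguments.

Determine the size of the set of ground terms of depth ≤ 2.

599764

If N_k denotes the number of depth-≤k ground terms, the 4 constants give N_0 = 4, and each function symbol of arity r contributes N_{k-1}^r new terms at level k: N_k = 4 + N_{k-1}^2 + N_{k-1}^3.
N_0 = 4
N_1 = 4 + 4^2 + 4^3 = 84
N_2 = 4 + 84^2 + 84^3 = 599764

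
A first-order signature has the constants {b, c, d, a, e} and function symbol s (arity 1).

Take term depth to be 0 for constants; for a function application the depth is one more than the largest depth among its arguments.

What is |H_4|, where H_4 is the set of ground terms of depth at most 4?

25

Write N_k for the number of ground terms of depth ≤ k. A term of depth ≤ k is either a constant or a function symbol applied to arguments of depth ≤ k−1, so N_k = 5 + N_{k-1}.
N_0 = 5
N_1 = 5 + 5 = 10
N_2 = 5 + 10 = 15
N_3 = 5 + 15 = 20
N_4 = 5 + 20 = 25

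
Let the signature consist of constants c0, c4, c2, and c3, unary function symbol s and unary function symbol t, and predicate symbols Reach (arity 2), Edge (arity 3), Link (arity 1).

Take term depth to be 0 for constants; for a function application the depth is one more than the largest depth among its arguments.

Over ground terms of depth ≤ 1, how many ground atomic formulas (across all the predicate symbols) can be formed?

First count ground terms of depth ≤ 1.
Write N_k for the number of ground terms of depth ≤ k. A term of depth ≤ k is either a constant or a function symbol applied to arguments of depth ≤ k−1, so N_k = 4 + N_{k-1} + N_{k-1}.
N_0 = 4
N_1 = 4 + 4 + 4 = 12
Explicitly: c0, c4, c2, c3, s(c0), s(c4), s(c2), s(c3), t(c0), t(c4), t(c2), t(c3).
So |H| = 12.
For each predicate symbol, the number of ground atoms is |H| raised to its arity; summing:
  Reach: 12^2 = 144;  Edge: 12^3 = 1728;  Link: 12
Total ground atoms: 144 + 1728 + 12 = 1884.

1884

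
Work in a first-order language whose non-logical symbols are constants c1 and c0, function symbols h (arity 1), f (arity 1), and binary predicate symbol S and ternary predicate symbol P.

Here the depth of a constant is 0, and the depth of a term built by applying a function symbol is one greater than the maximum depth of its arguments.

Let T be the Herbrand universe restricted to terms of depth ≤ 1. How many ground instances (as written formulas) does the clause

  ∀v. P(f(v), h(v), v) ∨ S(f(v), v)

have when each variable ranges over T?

Ground terms of depth ≤ 1:
  Write N_k for the number of ground terms of depth ≤ k. A term of depth ≤ k is either a constant or a function symbol applied to arguments of depth ≤ k−1, so N_k = 2 + N_{k-1} + N_{k-1}.
  N_0 = 2
  N_1 = 2 + 2 + 2 = 6
  Explicitly: c1, c0, h(c1), h(c0), f(c1), f(c0).
So there are 6 ground terms available for substitution.
The clause has 1 distinct variable (v), which appears in the body. In the free term algebra distinct substitutions yield syntactically distinct ground instances.
Number of ground instances = 6.

6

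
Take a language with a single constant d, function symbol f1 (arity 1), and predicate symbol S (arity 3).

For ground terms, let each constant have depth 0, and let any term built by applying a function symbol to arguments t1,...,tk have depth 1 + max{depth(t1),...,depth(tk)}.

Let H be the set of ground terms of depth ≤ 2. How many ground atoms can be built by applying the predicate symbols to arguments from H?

27

First count ground terms of depth ≤ 2.
If N_k denotes the number of depth-≤k ground terms, the 1 constant gives N_0 = 1, and each function symbol of arity r contributes N_{k-1}^r new terms at level k: N_k = 1 + N_{k-1}.
N_0 = 1
N_1 = 1 + 1 = 2
N_2 = 1 + 2 = 3
Explicitly: d, f1(d), f1(f1(d)).
So |H| = 3.
Each predicate of arity r yields |H|^r ground atoms (one per choice of an r-tuple from H):
  S: 3^3 = 27
Total ground atoms: 27.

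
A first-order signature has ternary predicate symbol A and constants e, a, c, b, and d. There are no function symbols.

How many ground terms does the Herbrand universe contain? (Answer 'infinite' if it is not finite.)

5

There are no function symbols, so every ground term is one of the 5 constants.
The Herbrand universe is {e, a, c, b, d}, which is finite with 5 elements.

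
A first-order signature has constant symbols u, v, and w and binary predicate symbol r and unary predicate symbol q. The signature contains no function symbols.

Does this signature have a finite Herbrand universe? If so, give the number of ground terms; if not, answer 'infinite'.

There are no function symbols, so every ground term is one of the 3 constants.
The Herbrand universe is {u, v, w}, which is finite with 3 elements.

3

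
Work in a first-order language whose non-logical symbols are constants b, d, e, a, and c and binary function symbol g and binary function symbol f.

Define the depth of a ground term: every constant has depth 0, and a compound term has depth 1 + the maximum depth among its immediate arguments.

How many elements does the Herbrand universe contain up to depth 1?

Let N_k = |{terms of depth ≤ k}|. Then N_0 = 5 and N_k = 5 + N_{k-1}^2 + N_{k-1}^2 for k ≥ 1 (one summand per function symbol, arity giving the exponent).
N_0 = 5
N_1 = 5 + 5^2 + 5^2 = 55

55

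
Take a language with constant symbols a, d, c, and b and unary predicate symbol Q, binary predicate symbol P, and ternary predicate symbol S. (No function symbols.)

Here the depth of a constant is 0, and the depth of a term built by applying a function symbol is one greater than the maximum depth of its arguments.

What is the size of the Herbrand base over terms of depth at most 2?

First count ground terms of depth ≤ 2.
With no function symbols every ground term is a constant, so there are exactly 4 ground terms at every depth bound.
N_0 = 4
N_1 = 4
N_2 = 4
So |H| = 4.
Ground atoms are formed by filling each argument slot of a predicate with a term from H, so an r-ary predicate gives |H|^r atoms:
  Q: 4;  P: 4^2 = 16;  S: 4^3 = 64
Total ground atoms: 4 + 16 + 64 = 84.

84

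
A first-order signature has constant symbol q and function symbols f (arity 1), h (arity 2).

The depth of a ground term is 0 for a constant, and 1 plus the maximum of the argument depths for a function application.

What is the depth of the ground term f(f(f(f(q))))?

4

depth(f(q)) = 1 + depth(q) = 1 + 0 = 1
depth(f(f(q))) = 1 + depth(f(q)) = 1 + 1 = 2
depth(f(f(f(q)))) = 1 + depth(f(f(q))) = 1 + 2 = 3
depth(f(f(f(f(q))))) = 1 + depth(f(f(f(q)))) = 1 + 3 = 4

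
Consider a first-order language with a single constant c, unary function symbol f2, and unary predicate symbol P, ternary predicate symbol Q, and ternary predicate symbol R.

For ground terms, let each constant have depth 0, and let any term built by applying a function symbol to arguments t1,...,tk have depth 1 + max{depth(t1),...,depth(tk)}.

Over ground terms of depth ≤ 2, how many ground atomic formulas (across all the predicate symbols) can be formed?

57

First count ground terms of depth ≤ 2.
Let N_k count ground terms of depth at most k. Each non-constant term of depth ≤ k is some function symbol applied to depth-≤(k−1) arguments, giving N_k = 1 + N_{k-1}.
N_0 = 1
N_1 = 1 + 1 = 2
N_2 = 1 + 2 = 3
So |H| = 3.
Ground atoms are formed by filling each argument slot of a predicate with a term from H, so an r-ary predicate gives |H|^r atoms:
  P: 3;  Q: 3^3 = 27;  R: 3^3 = 27
Total ground atoms: 3 + 27 + 27 = 57.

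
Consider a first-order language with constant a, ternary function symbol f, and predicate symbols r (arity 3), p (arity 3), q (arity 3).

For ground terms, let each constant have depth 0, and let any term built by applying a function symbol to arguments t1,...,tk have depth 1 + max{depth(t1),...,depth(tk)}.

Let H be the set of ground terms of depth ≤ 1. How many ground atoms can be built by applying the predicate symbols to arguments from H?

24

First count ground terms of depth ≤ 1.
If N_k denotes the number of depth-≤k ground terms, the 1 constant gives N_0 = 1, and each function symbol of arity r contributes N_{k-1}^r new terms at level k: N_k = 1 + N_{k-1}^3.
N_0 = 1
N_1 = 1 + 1^3 = 2
Explicitly: a, f(a, a, a).
So |H| = 2.
Ground atoms are formed by filling each argument slot of a predicate with a term from H, so an r-ary predicate gives |H|^r atoms:
  r: 2^3 = 8;  p: 2^3 = 8;  q: 2^3 = 8
Total ground atoms: 8 + 8 + 8 = 24.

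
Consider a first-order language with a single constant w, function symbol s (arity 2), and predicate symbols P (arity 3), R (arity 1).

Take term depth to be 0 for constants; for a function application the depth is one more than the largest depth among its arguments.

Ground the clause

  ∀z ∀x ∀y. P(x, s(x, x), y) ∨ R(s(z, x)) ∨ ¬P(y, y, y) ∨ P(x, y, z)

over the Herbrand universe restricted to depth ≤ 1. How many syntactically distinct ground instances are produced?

Ground terms of depth ≤ 1:
  Write N_k for the number of ground terms of depth ≤ k. A term of depth ≤ k is either a constant or a function symbol applied to arguments of depth ≤ k−1, so N_k = 1 + N_{k-1}^2.
  N_0 = 1
  N_1 = 1 + 1^2 = 2
  Explicitly: w, s(w, w).
So there are 2 ground terms available for substitution.
Each of z, x, y ranges independently over the available ground terms, and distinct assignments produce distinct instances.
Number of ground instances = 2^3 = 8.

8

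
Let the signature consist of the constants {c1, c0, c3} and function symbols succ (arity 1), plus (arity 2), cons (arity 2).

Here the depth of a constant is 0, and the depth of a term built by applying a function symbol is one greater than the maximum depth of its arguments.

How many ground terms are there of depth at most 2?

1179

If N_k denotes the number of depth-≤k ground terms, the 3 constants give N_0 = 3, and each function symbol of arity r contributes N_{k-1}^r new terms at level k: N_k = 3 + N_{k-1} + N_{k-1}^2 + N_{k-1}^2.
N_0 = 3
N_1 = 3 + 3 + 3^2 + 3^2 = 24
N_2 = 3 + 24 + 24^2 + 24^2 = 1179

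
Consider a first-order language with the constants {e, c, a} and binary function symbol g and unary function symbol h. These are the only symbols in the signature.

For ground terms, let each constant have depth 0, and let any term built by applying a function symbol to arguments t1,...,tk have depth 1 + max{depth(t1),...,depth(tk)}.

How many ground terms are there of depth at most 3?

59295

Let N_k count ground terms of depth at most k. Each non-constant term of depth ≤ k is some function symbol applied to depth-≤(k−1) arguments, giving N_k = 3 + N_{k-1}^2 + N_{k-1}.
N_0 = 3
N_1 = 3 + 3^2 + 3 = 15
N_2 = 3 + 15^2 + 15 = 243
N_3 = 3 + 243^2 + 243 = 59295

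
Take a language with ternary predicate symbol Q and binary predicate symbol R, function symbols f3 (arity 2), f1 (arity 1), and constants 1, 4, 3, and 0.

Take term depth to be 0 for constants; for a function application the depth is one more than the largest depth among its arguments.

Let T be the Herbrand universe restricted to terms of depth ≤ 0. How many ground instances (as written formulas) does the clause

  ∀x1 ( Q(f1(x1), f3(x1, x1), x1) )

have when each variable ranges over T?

Ground terms of depth ≤ 0:
  Write N_k for the number of ground terms of depth ≤ k. A term of depth ≤ k is either a constant or a function symbol applied to arguments of depth ≤ k−1, so N_k = 4 + N_{k-1}^2 + N_{k-1}.
  N_0 = 4
  Explicitly: 1, 4, 3, 0.
So there are 4 ground terms available for substitution.
There is 1 variable to instantiate (x1),  occurring in at least one literal, so different choices give different ground instances.
Number of ground instances = 4.

4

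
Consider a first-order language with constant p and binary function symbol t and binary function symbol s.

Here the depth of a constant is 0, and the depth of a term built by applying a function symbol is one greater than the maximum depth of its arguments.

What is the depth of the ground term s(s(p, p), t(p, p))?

depth(s(p, p)) = 1 + max(0, 0) = 1
depth(t(p, p)) = 1 + max(0, 0) = 1
depth(s(s(p, p), t(p, p))) = 1 + max(1, 1) = 2

2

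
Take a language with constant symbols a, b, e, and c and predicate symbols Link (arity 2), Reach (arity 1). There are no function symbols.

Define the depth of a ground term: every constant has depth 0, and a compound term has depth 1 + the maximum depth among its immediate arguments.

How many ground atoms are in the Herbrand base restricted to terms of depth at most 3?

First count ground terms of depth ≤ 3.
With no function symbols every ground term is a constant, so there are exactly 4 ground terms at every depth bound.
N_0 = 4
N_1 = 4
N_2 = 4
N_3 = 4
Explicitly: a, b, e, c.
So |H| = 4.
Ground atoms are formed by filling each argument slot of a predicate with a term from H, so an r-ary predicate gives |H|^r atoms:
  Link: 4^2 = 16;  Reach: 4
Total ground atoms: 16 + 4 = 20.

20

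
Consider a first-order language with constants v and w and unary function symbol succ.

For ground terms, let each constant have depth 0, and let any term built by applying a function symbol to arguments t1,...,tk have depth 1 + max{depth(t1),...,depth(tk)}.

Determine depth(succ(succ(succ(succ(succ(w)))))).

depth(succ(w)) = 1 + depth(w) = 1 + 0 = 1
depth(succ(succ(w))) = 1 + depth(succ(w)) = 1 + 1 = 2
depth(succ(succ(succ(w)))) = 1 + depth(succ(succ(w))) = 1 + 2 = 3
depth(succ(succ(succ(succ(w))))) = 1 + depth(succ(succ(succ(w)))) = 1 + 3 = 4
depth(succ(succ(succ(succ(succ(w)))))) = 1 + depth(succ(succ(succ(succ(w))))) = 1 + 4 = 5

5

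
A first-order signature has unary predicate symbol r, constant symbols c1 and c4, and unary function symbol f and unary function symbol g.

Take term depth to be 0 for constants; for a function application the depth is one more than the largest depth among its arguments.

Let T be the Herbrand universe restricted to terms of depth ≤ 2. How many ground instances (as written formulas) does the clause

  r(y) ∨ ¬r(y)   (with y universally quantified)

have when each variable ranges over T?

Ground terms of depth ≤ 2:
  Let N_k count ground terms of depth at most k. Each non-constant term of depth ≤ k is some function symbol applied to depth-≤(k−1) arguments, giving N_k = 2 + N_{k-1} + N_{k-1}.
  N_0 = 2
  N_1 = 2 + 2 + 2 = 6
  N_2 = 2 + 6 + 6 = 14
So there are 14 ground terms available for substitution.
The body mentions the single quantified variable y; since ground terms form a free algebra, no two substitutions collapse to the same formula.
Number of ground instances = 14.

14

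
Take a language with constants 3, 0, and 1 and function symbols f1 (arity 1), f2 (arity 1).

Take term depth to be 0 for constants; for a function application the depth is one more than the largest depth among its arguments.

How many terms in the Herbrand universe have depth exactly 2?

12

If N_k denotes the number of depth-≤k ground terms, the 3 constants give N_0 = 3, and each function symbol of arity r contributes N_{k-1}^r new terms at level k: N_k = 3 + N_{k-1} + N_{k-1}.
N_0 = 3
N_1 = 3 + 3 + 3 = 9
N_2 = 3 + 9 + 9 = 21
Terms of depth exactly 2: N_2 − N_1 = 21 − 9 = 12.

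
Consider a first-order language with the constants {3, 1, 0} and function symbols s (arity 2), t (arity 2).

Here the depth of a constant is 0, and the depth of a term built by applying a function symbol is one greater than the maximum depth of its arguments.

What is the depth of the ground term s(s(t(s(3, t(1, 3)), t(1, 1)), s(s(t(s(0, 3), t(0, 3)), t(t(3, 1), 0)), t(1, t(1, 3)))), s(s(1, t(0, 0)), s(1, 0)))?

6

depth(t(1, 3)) = 1 + max(0, 0) = 1
depth(s(3, t(1, 3))) = 1 + max(0, 1) = 2
depth(t(1, 1)) = 1 + max(0, 0) = 1
depth(t(s(3, t(1, 3)), t(1, 1))) = 1 + max(2, 1) = 3
depth(s(0, 3)) = 1 + max(0, 0) = 1
depth(t(0, 3)) = 1 + max(0, 0) = 1
depth(t(s(0, 3), t(0, 3))) = 1 + max(1, 1) = 2
depth(t(3, 1)) = 1 + max(0, 0) = 1
depth(t(t(3, 1), 0)) = 1 + max(1, 0) = 2
depth(s(t(s(0, 3), t(0, 3)), t(t(3, 1), 0))) = 1 + max(2, 2) = 3
depth(t(1, t(1, 3))) = 1 + max(0, 1) = 2
depth(s(s(t(s(0, 3), t(0, 3)), t(t(3, 1), 0)), t(1, t(1, 3)))) = 1 + max(3, 2) = 4
depth(s(t(s(3, t(1, 3)), t(1, 1)), s(s(t(s(0, 3), t(0, 3)), t(t(3, 1), 0)), t(1, t(1, 3))))) = 1 + max(3, 4) = 5
depth(t(0, 0)) = 1 + max(0, 0) = 1
depth(s(1, t(0, 0))) = 1 + max(0, 1) = 2
depth(s(1, 0)) = 1 + max(0, 0) = 1
depth(s(s(1, t(0, 0)), s(1, 0))) = 1 + max(2, 1) = 3
depth(s(s(t(s(3, t(1, 3)), t(1, 1)), s(s(t(s(0, 3), t(0, 3)), t(t(3, 1), 0)), t(1, t(1, 3)))), s(s(1, t(0, 0)), s(1, 0)))) = 1 + max(5, 3) = 6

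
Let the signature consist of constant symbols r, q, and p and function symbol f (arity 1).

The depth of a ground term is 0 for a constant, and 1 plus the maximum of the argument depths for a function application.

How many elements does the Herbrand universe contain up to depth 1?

Count level by level. With function symbols f/1, the terms of depth ≤ k are the 3 constants together with each function applied to depth-≤(k−1) tuples, so N_k = 3 + N_{k-1}.
N_0 = 3
N_1 = 3 + 3 = 6
Explicitly: r, q, p, f(r), f(q), f(p).

6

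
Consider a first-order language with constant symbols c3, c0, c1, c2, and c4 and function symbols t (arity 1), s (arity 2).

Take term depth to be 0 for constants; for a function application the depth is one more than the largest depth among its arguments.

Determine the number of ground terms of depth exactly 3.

1600230

Count level by level. With function symbols t/1, s/2, the terms of depth ≤ k are the 5 constants together with each function applied to depth-≤(k−1) tuples, so N_k = 5 + N_{k-1} + N_{k-1}^2.
N_0 = 5
N_1 = 5 + 5 + 5^2 = 35
N_2 = 5 + 35 + 35^2 = 1265
N_3 = 5 + 1265 + 1265^2 = 1601495
Terms of depth exactly 3: N_3 − N_2 = 1601495 − 1265 = 1600230.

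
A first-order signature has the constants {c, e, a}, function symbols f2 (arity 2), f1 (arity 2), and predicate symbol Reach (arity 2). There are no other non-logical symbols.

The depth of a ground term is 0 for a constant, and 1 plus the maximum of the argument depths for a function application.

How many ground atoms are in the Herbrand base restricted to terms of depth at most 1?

441

First count ground terms of depth ≤ 1.
Write N_k for the number of ground terms of depth ≤ k. A term of depth ≤ k is either a constant or a function symbol applied to arguments of depth ≤ k−1, so N_k = 3 + N_{k-1}^2 + N_{k-1}^2.
N_0 = 3
N_1 = 3 + 3^2 + 3^2 = 21
So |H| = 21.
A ground atom is a predicate applied to a tuple of terms from H, so the count is the sum over predicates of |H|^arity:
  Reach: 21^2 = 441
Total ground atoms: 441.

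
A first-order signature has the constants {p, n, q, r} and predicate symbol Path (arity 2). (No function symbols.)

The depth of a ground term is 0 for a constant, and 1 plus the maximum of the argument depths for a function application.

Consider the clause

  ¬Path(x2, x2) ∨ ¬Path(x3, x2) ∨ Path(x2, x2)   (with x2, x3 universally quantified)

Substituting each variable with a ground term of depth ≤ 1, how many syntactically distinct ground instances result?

Ground terms of depth ≤ 1:
  With no function symbols every ground term is a constant, so there are exactly 4 ground terms at every depth bound.
  N_0 = 4
  N_1 = 4
  Explicitly: p, n, q, r.
So there are 4 ground terms available for substitution.
There are 2 variables to instantiate (x2, x3), each occurring in at least one literal, so different choices give different ground instances.
Number of ground instances = 4^2 = 16.

16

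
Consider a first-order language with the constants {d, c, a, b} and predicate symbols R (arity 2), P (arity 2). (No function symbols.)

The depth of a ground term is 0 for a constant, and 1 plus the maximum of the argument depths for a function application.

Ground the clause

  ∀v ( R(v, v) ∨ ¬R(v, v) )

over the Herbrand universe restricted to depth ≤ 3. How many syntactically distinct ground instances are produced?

Ground terms of depth ≤ 3:
  With no function symbols every ground term is a constant, so there are exactly 4 ground terms at every depth bound.
  N_0 = 4
  N_1 = 4
  N_2 = 4
  N_3 = 4
  Explicitly: d, c, a, b.
So there are 4 ground terms available for substitution.
The variable v ranges independently over the available ground terms, and distinct assignments produce distinct instances.
Number of ground instances = 4.

4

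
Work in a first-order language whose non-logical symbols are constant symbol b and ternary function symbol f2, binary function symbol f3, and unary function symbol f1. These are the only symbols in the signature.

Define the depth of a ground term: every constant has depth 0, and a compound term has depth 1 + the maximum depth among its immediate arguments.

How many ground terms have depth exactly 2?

Write N_k for the number of ground terms of depth ≤ k. A term of depth ≤ k is either a constant or a function symbol applied to arguments of depth ≤ k−1, so N_k = 1 + N_{k-1}^3 + N_{k-1}^2 + N_{k-1}.
N_0 = 1
N_1 = 1 + 1^3 + 1^2 + 1 = 4
N_2 = 1 + 4^3 + 4^2 + 4 = 85
Terms of depth exactly 2: N_2 − N_1 = 85 − 4 = 81.

81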